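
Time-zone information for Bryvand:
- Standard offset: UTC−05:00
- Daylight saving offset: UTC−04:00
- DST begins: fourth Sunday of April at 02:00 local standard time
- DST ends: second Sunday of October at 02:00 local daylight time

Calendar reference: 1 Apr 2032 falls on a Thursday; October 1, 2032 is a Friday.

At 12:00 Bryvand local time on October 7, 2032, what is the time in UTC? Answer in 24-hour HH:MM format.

16:00

1 April 2032 is a Thursday, so the first Sunday is April 4 and the fourth is April 25.
1 October 2032 is a Friday, so the first Sunday is October 3 and the second is October 10.
October 7, 2032 falls between 25 April and 10 October, so daylight saving is in effect and Bryvand is at UTC−04:00.
12:00 local + 4h = 16:00 UTC.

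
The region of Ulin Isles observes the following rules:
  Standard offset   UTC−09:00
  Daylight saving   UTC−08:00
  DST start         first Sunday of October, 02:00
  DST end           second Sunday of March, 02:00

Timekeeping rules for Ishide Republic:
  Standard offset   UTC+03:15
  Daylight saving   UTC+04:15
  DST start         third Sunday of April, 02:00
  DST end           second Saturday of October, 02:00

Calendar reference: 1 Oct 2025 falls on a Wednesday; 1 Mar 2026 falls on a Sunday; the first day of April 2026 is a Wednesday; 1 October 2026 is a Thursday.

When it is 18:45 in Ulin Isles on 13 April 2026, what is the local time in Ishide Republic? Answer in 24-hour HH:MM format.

07:00

1 October 2025 is a Wednesday, so the first Sunday is October 5.
1 March 2026 is a Sunday, so the first Sunday is March 1 and the second is March 8.
Daylight saving runs 5 October 2025 – 8 March 2026; 13 April 2026 is outside that window, so Ulin Isles is on standard time at UTC−09:00.
18:45 Ulin Isles + 9h = 03:45 UTC (rolling into the next day, 14 April 2026).
1 April 2026 is a Wednesday, so the first Sunday is April 5 and the third is April 19.
1 October 2026 is a Thursday, so the first Saturday is October 3 and the second is October 10.
At the standard offset (UTC+03:15), 03:45 UTC + 3h15m = 07:00 Ishide Republic standard time.
The standard-time date in Ishide Republic, 14 April 2026, is outside the daylight-saving period (19 April – 10 October), so Ishide Republic is on standard time, UTC+03:15.
03:45 UTC + 3h15m = 07:00 Ishide Republic.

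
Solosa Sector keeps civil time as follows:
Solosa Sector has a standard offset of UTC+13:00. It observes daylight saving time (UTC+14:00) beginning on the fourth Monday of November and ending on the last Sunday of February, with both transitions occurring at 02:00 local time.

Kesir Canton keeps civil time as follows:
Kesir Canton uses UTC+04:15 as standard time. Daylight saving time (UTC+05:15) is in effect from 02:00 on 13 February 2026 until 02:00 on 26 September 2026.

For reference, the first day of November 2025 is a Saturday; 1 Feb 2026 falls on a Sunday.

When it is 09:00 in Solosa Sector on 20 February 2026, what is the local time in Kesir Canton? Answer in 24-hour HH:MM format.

1 November 2025 is a Saturday, so the first Monday is November 3 and the fourth is November 24.
1 February 2026 is a Sunday, so Sundays fall on 1, 8, 15, 22; the last is February 22.
Daylight saving runs 24 November 2025 – 22 February 2026; 20 February 2026 is inside that window, so Solosa Sector is at UTC+14:00.
09:00 Solosa Sector − 14h = 19:00 UTC (rolling into the previous day, 19 February 2026).
At the standard offset (UTC+04:15), 19:00 UTC + 4h15m = 23:15 Kesir Canton standard time.
The standard-time date in Kesir Canton, 19 February 2026, lies within the daylight-saving period (13 February – 26 September), so Kesir Canton is on daylight time, UTC+05:15.
19:00 UTC + 5h15m = 00:15 Kesir Canton (rolling into the next day, 20 February 2026).

00:15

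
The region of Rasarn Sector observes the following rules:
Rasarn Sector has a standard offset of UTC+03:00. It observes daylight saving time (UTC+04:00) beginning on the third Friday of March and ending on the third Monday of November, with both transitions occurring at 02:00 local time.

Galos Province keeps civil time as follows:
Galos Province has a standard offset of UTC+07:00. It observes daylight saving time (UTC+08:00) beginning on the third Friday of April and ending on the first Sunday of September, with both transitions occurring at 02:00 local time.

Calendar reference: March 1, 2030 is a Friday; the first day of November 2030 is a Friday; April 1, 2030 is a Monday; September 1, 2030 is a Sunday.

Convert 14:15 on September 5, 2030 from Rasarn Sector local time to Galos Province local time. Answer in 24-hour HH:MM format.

17:15

1 March 2030 is a Friday, so the first Friday is March 1 and the third is March 15.
1 November 2030 is a Friday, so the first Monday is November 4 and the third is November 18.
Daylight saving runs 15 March – 18 November; September 5, 2030 is inside that window, so Rasarn Sector is at UTC+04:00.
14:15 Rasarn Sector − 4h = 10:15 UTC.
1 April 2030 is a Monday, so the first Friday is April 5 and the third is April 19.
1 September 2030 is a Sunday, so the first Sunday is September 1.
At the standard offset (UTC+07:00), 10:15 UTC + 7h = 17:15 Galos Province standard time.
Daylight saving runs 19 April – 1 September; the standard-time date in Galos Province, September 5, 2030, is outside that window, so Galos Province is on standard time at UTC+07:00.
10:15 UTC + 7h = 17:15 Galos Province.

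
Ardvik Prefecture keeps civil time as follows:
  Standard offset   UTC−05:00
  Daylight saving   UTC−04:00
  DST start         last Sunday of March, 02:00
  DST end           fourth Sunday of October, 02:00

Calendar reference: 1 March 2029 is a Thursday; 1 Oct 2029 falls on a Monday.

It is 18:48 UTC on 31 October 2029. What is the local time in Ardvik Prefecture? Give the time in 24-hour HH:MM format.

13:48

1 March 2029 is a Thursday, so Sundays fall on 4, 11, 18, 25; the last is March 25.
1 October 2029 is a Monday, so the first Sunday is October 7 and the fourth is October 28.
At the standard offset (UTC−05:00), 18:48 UTC − 5h = 13:48 Ardvik Prefecture standard time.
Daylight saving runs 25 March – 28 October; the standard-time date in Ardvik Prefecture, 31 October 2029, is outside that window, so Ardvik Prefecture is on standard time at UTC−05:00.
18:48 UTC − 5h = 13:48 local.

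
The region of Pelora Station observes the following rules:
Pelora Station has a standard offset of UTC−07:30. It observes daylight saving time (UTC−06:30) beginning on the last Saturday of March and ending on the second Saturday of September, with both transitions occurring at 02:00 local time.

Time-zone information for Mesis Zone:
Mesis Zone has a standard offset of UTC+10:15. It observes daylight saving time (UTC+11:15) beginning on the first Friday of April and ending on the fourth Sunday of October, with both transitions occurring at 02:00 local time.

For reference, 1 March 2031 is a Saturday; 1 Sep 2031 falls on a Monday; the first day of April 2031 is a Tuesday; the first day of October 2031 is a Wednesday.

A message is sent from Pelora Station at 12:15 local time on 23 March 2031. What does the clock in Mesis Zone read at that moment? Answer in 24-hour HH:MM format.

06:00

1 March 2031 is a Saturday, so Saturdays fall on 1, 8, 15, 22, 29; the last is March 29.
1 September 2031 is a Monday, so the first Saturday is September 6 and the second is September 13.
23 March 2031 does not fall between 29 March and 13 September, so daylight saving is not in effect and Pelora Station is at UTC−07:30.
12:15 Pelora Station + 7h30m = 19:45 UTC.
1 April 2031 is a Tuesday, so the first Friday is April 4.
1 October 2031 is a Wednesday, so the first Sunday is October 5 and the fourth is October 26.
At the standard offset (UTC+10:15), 19:45 UTC + 10h15m = 06:00 Mesis Zone standard time (rolling into the next day, 24 March 2031).
The standard-time date in Mesis Zone, 24 March 2031, is outside the daylight-saving period (4 April – 26 October), so Mesis Zone is on standard time, UTC+10:15.
19:45 UTC + 10h15m = 06:00 Mesis Zone (rolling into the next day, 24 March 2031).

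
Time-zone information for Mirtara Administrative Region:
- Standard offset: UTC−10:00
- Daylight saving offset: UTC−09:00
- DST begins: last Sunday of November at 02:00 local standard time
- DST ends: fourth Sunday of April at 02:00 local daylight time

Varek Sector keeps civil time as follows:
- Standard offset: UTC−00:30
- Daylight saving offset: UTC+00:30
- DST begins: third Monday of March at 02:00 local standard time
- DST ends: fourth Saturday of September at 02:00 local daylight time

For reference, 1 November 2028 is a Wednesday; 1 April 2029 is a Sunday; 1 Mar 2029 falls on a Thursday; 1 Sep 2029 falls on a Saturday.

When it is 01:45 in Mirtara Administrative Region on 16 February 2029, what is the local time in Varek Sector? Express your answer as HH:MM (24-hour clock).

10:15

1 November 2028 is a Wednesday, so Sundays fall on 5, 12, 19, 26; the last is November 26.
1 April 2029 is a Sunday, so the first Sunday is April 1 and the fourth is April 22.
16 February 2029 lies within the daylight-saving period (26 November 2028 – 22 April 2029), so Mirtara Administrative Region is on daylight time, UTC−09:00.
01:45 Mirtara Administrative Region + 9h = 10:45 UTC.
1 March 2029 is a Thursday, so the first Monday is March 5 and the third is March 19.
1 September 2029 is a Saturday, so the first Saturday is September 1 and the fourth is September 22.
At the standard offset (UTC−00:30), 10:45 UTC − 0h30m = 10:15 Varek Sector standard time.
The standard-time date in Varek Sector, 16 February 2029, is outside the daylight-saving period (19 March – 22 September), so Varek Sector is on standard time, UTC−00:30.
10:45 UTC − 0h30m = 10:15 Varek Sector.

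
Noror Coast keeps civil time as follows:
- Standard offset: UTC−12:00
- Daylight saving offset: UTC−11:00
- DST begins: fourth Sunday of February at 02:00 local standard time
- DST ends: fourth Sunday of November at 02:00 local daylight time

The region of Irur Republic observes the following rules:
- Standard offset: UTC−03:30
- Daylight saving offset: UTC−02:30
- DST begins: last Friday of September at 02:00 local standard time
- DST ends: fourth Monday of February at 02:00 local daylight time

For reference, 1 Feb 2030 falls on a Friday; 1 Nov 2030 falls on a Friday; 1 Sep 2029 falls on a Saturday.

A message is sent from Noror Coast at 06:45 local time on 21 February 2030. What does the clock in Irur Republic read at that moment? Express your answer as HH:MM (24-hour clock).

16:15

1 February 2030 is a Friday, so the first Sunday is February 3 and the fourth is February 24.
1 November 2030 is a Friday, so the first Sunday is November 3 and the fourth is November 24.
21 February 2030 is outside the daylight-saving period (24 February – 24 November), so Noror Coast is on standard time, UTC−12:00.
06:45 Noror Coast + 12h = 18:45 UTC.
1 September 2029 is a Saturday, so Fridays fall on 7, 14, 21, 28; the last is September 28.
1 February 2030 is a Friday, so the first Monday is February 4 and the fourth is February 25.
At the standard offset (UTC−03:30), 18:45 UTC − 3h30m = 15:15 Irur Republic standard time.
Daylight saving runs 28 September 2029 – 25 February 2030; the standard-time date in Irur Republic, 21 February 2030, is inside that window, so Irur Republic is at UTC−02:30.
18:45 UTC − 2h30m = 16:15 Irur Republic.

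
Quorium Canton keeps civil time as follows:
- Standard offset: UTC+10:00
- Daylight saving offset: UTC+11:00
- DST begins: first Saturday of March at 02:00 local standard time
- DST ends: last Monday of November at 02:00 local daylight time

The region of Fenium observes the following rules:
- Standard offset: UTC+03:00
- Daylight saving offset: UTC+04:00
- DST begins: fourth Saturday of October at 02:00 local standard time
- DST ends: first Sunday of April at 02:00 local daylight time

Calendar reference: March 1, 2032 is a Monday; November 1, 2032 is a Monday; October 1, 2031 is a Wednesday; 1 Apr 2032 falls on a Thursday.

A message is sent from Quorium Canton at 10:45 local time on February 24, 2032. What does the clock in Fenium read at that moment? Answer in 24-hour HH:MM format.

04:45

1 March 2032 is a Monday, so the first Saturday is March 6.
1 November 2032 is a Monday, so Mondays fall on 1, 8, 15, 22, 29; the last is November 29.
Daylight saving runs 6 March – 29 November; February 24, 2032 is outside that window, so Quorium Canton is on standard time at UTC+10:00.
10:45 Quorium Canton − 10h = 00:45 UTC.
1 October 2031 is a Wednesday, so the first Saturday is October 4 and the fourth is October 25.
1 April 2032 is a Thursday, so the first Sunday is April 4.
At the standard offset (UTC+03:00), 00:45 UTC + 3h = 03:45 Fenium standard time.
The standard-time date in Fenium, February 24, 2032, lies within the daylight-saving period (25 October 2031 – 4 April 2032), so Fenium is on daylight time, UTC+04:00.
00:45 UTC + 4h = 04:45 Fenium.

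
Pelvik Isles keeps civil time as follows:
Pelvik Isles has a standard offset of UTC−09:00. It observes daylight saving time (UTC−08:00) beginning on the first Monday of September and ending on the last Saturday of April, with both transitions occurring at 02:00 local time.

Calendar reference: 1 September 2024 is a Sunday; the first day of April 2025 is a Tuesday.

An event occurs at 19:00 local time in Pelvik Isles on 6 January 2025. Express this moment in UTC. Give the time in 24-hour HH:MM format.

1 September 2024 is a Sunday, so the first Monday is September 2.
1 April 2025 is a Tuesday, so Saturdays fall on 5, 12, 19, 26; the last is April 26.
6 January 2025 lies within the daylight-saving period (2 September 2024 – 26 April 2025), so Pelvik Isles is on daylight time, UTC−08:00.
19:00 local + 8h = 03:00 UTC (rolling into the next day, 7 January 2025).

03:00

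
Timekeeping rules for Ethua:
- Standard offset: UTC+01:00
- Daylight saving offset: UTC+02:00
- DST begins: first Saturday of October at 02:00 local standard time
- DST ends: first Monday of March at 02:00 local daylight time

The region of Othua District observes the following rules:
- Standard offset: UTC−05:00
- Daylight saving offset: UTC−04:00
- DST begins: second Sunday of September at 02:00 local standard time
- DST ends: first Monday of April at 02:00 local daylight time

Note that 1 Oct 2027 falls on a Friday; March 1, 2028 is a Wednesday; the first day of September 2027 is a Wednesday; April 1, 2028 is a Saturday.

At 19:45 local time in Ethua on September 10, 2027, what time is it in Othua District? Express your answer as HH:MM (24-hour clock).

13:45

1 October 2027 is a Friday, so the first Saturday is October 2.
1 March 2028 is a Wednesday, so the first Monday is March 6.
Daylight saving runs 2 October 2027 – 6 March 2028; September 10, 2027 is outside that window, so Ethua is on standard time at UTC+01:00.
19:45 Ethua − 1h = 18:45 UTC.
1 September 2027 is a Wednesday, so the first Sunday is September 5 and the second is September 12.
1 April 2028 is a Saturday, so the first Monday is April 3.
At the standard offset (UTC−05:00), 18:45 UTC − 5h = 13:45 Othua District standard time.
Daylight saving runs 12 September 2027 – 3 April 2028; the standard-time date in Othua District, September 10, 2027, is outside that window, so Othua District is on standard time at UTC−05:00.
18:45 UTC − 5h = 13:45 Othua District.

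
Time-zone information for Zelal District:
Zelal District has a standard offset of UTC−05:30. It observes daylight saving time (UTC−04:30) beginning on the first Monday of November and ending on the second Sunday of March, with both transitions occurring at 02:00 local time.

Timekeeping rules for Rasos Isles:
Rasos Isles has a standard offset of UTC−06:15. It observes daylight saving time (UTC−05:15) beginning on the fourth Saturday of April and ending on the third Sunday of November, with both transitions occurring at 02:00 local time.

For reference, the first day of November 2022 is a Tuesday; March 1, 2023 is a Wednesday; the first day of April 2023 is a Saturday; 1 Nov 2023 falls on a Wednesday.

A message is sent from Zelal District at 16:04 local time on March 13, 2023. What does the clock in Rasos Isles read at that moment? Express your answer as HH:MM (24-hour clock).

15:19

1 November 2022 is a Tuesday, so the first Monday is November 7.
1 March 2023 is a Wednesday, so the first Sunday is March 5 and the second is March 12.
March 13, 2023 is outside the daylight-saving period (7 November 2022 – 12 March 2023), so Zelal District is on standard time, UTC−05:30.
16:04 Zelal District + 5h30m = 21:34 UTC.
1 April 2023 is a Saturday, so the first Saturday is April 1 and the fourth is April 22.
1 November 2023 is a Wednesday, so the first Sunday is November 5 and the third is November 19.
At the standard offset (UTC−06:15), 21:34 UTC − 6h15m = 15:19 Rasos Isles standard time.
The standard-time date in Rasos Isles, March 13, 2023, does not fall between 22 April and 19 November, so daylight saving is not in effect and Rasos Isles is at UTC−06:15.
21:34 UTC − 6h15m = 15:19 Rasos Isles.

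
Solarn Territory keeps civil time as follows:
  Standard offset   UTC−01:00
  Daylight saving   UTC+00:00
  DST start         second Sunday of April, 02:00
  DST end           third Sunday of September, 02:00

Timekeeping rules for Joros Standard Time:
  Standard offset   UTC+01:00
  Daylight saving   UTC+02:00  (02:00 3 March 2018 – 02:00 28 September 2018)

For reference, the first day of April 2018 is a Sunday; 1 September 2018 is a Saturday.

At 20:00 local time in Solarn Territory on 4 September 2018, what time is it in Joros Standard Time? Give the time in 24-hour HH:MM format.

1 April 2018 is a Sunday, so the first Sunday is April 1 and the second is April 8.
1 September 2018 is a Saturday, so the first Sunday is September 2 and the third is September 16.
4 September 2018 falls between 8 April and 16 September, so daylight saving is in effect and Solarn Territory is at UTC+00:00.
20:00 Solarn Territory − 0h = 20:00 UTC.
At the standard offset (UTC+01:00), 20:00 UTC + 1h = 21:00 Joros Standard Time standard time.
The standard-time date in Joros Standard Time, 4 September 2018, lies within the daylight-saving period (3 March – 28 September), so Joros Standard Time is on daylight time, UTC+02:00.
20:00 UTC + 2h = 22:00 Joros Standard Time.

22:00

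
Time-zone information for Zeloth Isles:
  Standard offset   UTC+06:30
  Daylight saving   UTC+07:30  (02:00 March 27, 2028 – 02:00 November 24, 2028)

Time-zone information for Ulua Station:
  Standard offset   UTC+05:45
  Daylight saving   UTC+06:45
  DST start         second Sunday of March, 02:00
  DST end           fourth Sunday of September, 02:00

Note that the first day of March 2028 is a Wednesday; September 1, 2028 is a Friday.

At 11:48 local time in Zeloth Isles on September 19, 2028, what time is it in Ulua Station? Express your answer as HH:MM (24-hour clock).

September 19, 2028 lies within the daylight-saving period (27 March – 24 November), so Zeloth Isles is on daylight time, UTC+07:30.
11:48 Zeloth Isles − 7h30m = 04:18 UTC.
1 March 2028 is a Wednesday, so the first Sunday is March 5 and the second is March 12.
1 September 2028 is a Friday, so the first Sunday is September 3 and the fourth is September 24.
At the standard offset (UTC+05:45), 04:18 UTC + 5h45m = 10:03 Ulua Station standard time.
The standard-time date in Ulua Station, September 19, 2028, falls between 12 March and 24 September, so daylight saving is in effect and Ulua Station is at UTC+06:45.
04:18 UTC + 6h45m = 11:03 Ulua Station.

11:03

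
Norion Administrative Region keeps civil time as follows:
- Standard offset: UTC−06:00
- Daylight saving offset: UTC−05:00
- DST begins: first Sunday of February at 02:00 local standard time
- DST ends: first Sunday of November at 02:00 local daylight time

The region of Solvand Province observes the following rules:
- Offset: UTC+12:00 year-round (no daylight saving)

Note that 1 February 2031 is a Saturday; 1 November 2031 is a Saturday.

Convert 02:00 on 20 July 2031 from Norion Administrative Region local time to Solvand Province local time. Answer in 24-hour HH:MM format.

1 February 2031 is a Saturday, so the first Sunday is February 2.
1 November 2031 is a Saturday, so the first Sunday is November 2.
20 July 2031 falls between 2 February and 2 November, so daylight saving is in effect and Norion Administrative Region is at UTC−05:00.
02:00 Norion Administrative Region + 5h = 07:00 UTC.
Solvand Province stays on UTC+12:00 all year.
07:00 UTC + 12h = 19:00 Solvand Province.

19:00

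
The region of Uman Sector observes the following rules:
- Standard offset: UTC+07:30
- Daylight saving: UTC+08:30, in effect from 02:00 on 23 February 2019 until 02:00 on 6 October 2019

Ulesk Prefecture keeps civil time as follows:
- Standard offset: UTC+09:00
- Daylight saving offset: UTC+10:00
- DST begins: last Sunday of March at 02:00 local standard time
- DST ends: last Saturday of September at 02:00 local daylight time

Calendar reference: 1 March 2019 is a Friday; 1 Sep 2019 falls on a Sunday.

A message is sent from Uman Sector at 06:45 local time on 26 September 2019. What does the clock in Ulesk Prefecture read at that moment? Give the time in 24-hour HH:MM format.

Daylight saving runs 23 February – 6 October; 26 September 2019 is inside that window, so Uman Sector is at UTC+08:30.
06:45 Uman Sector − 8h30m = 22:15 UTC (rolling into the previous day, 25 September 2019).
1 March 2019 is a Friday, so Sundays fall on 3, 10, 17, 24, 31; the last is March 31.
1 September 2019 is a Sunday, so Saturdays fall on 7, 14, 21, 28; the last is September 28.
At the standard offset (UTC+09:00), 22:15 UTC + 9h = 07:15 Ulesk Prefecture standard time (rolling into the next day, 26 September 2019).
The standard-time date in Ulesk Prefecture, 26 September 2019, lies within the daylight-saving period (31 March – 28 September), so Ulesk Prefecture is on daylight time, UTC+10:00.
22:15 UTC + 10h = 08:15 Ulesk Prefecture (rolling into the next day, 26 September 2019).

08:15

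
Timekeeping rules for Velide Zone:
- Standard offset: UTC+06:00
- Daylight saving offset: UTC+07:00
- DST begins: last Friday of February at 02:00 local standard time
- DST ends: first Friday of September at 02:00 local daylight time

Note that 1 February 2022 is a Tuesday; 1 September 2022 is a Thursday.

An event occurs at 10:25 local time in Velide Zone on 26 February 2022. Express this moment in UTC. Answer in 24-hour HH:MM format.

03:25

1 February 2022 is a Tuesday, so Fridays fall on 4, 11, 18, 25; the last is February 25.
1 September 2022 is a Thursday, so the first Friday is September 2.
26 February 2022 falls between 25 February and 2 September, so daylight saving is in effect and Velide Zone is at UTC+07:00.
10:25 local − 7h = 03:25 UTC.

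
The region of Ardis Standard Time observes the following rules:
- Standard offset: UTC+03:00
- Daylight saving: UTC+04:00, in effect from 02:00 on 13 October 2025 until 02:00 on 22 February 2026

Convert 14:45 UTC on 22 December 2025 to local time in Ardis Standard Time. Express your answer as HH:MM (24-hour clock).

At the standard offset (UTC+03:00), 14:45 UTC + 3h = 17:45 Ardis Standard Time standard time.
The standard-time date in Ardis Standard Time, 22 December 2025, falls between 13 October 2025 and 22 February 2026, so daylight saving is in effect and Ardis Standard Time is at UTC+04:00.
14:45 UTC + 4h = 18:45 local.

18:45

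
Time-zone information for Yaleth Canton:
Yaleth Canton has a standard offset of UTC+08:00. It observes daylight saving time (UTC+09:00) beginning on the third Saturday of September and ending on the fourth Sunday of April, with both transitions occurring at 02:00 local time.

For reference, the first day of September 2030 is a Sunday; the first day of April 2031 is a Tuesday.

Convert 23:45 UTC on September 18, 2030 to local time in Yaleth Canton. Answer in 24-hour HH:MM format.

07:45

1 September 2030 is a Sunday, so the first Saturday is September 7 and the third is September 21.
1 April 2031 is a Tuesday, so the first Sunday is April 6 and the fourth is April 27.
At the standard offset (UTC+08:00), 23:45 UTC + 8h = 07:45 Yaleth Canton standard time (rolling into the next day, 19 September 2030).
Daylight saving runs 21 September 2030 – 27 April 2031; the standard-time date in Yaleth Canton, September 19, 2030, is outside that window, so Yaleth Canton is on standard time at UTC+08:00.
23:45 UTC + 8h = 07:45 local (rolling into the next day, 19 September 2030).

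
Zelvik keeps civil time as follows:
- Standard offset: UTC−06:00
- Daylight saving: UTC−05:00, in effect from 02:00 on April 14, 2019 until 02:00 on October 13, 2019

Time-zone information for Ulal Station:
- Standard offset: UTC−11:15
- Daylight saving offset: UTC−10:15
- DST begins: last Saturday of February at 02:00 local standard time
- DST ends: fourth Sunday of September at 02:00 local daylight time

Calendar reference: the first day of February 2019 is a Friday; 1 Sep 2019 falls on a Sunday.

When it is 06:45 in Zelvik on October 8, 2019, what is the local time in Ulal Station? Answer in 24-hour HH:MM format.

October 8, 2019 falls between 14 April and 13 October, so daylight saving is in effect and Zelvik is at UTC−05:00.
06:45 Zelvik + 5h = 11:45 UTC.
1 February 2019 is a Friday, so Saturdays fall on 2, 9, 16, 23; the last is February 23.
1 September 2019 is a Sunday, so the first Sunday is September 1 and the fourth is September 22.
At the standard offset (UTC−11:15), 11:45 UTC − 11h15m = 00:30 Ulal Station standard time.
The standard-time date in Ulal Station, October 8, 2019, does not fall between 23 February and 22 September, so daylight saving is not in effect and Ulal Station is at UTC−11:15.
11:45 UTC − 11h15m = 00:30 Ulal Station.

00:30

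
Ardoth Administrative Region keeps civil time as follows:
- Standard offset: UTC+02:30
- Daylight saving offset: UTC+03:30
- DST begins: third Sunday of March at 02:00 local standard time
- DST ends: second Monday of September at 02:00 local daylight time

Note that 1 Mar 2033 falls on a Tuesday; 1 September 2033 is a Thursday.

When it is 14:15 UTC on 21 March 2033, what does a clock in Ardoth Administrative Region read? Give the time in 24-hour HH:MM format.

17:45

1 March 2033 is a Tuesday, so the first Sunday is March 6 and the third is March 20.
1 September 2033 is a Thursday, so the first Monday is September 5 and the second is September 12.
At the standard offset (UTC+02:30), 14:15 UTC + 2h30m = 16:45 Ardoth Administrative Region standard time.
The standard-time date in Ardoth Administrative Region, 21 March 2033, falls between 20 March and 12 September, so daylight saving is in effect and Ardoth Administrative Region is at UTC+03:30.
14:15 UTC + 3h30m = 17:45 local.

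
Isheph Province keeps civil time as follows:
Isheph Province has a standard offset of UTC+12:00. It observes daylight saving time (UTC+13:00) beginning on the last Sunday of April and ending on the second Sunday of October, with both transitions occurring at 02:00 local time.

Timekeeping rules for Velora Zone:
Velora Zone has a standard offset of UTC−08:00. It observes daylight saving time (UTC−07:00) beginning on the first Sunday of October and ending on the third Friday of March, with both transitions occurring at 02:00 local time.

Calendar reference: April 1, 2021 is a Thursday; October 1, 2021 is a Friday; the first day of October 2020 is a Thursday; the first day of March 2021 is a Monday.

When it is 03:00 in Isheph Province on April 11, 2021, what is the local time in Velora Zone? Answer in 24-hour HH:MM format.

1 April 2021 is a Thursday, so Sundays fall on 4, 11, 18, 25; the last is April 25.
1 October 2021 is a Friday, so the first Sunday is October 3 and the second is October 10.
April 11, 2021 does not fall between 25 April and 10 October, so daylight saving is not in effect and Isheph Province is at UTC+12:00.
03:00 Isheph Province − 12h = 15:00 UTC (rolling into the previous day, 10 April 2021).
1 October 2020 is a Thursday, so the first Sunday is October 4.
1 March 2021 is a Monday, so the first Friday is March 5 and the third is March 19.
At the standard offset (UTC−08:00), 15:00 UTC − 8h = 07:00 Velora Zone standard time.
Daylight saving runs 4 October 2020 – 19 March 2021; the standard-time date in Velora Zone, April 10, 2021, is outside that window, so Velora Zone is on standard time at UTC−08:00.
15:00 UTC − 8h = 07:00 Velora Zone.

07:00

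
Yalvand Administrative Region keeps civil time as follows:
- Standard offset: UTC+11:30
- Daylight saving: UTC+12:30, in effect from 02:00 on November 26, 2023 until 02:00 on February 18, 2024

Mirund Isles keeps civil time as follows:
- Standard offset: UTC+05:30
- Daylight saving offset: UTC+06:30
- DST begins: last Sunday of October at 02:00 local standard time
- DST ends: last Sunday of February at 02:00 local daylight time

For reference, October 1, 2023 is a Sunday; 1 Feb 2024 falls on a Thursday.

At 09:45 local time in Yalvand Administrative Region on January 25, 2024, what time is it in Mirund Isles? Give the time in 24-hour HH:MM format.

03:45

January 25, 2024 lies within the daylight-saving period (26 November 2023 – 18 February 2024), so Yalvand Administrative Region is on daylight time, UTC+12:30.
09:45 Yalvand Administrative Region − 12h30m = 21:15 UTC (rolling into the previous day, 24 January 2024).
1 October 2023 is a Sunday, so Sundays fall on 1, 8, 15, 22, 29; the last is October 29.
1 February 2024 is a Thursday, so Sundays fall on 4, 11, 18, 25; the last is February 25.
At the standard offset (UTC+05:30), 21:15 UTC + 5h30m = 02:45 Mirund Isles standard time (rolling into the next day, 25 January 2024).
Daylight saving runs 29 October 2023 – 25 February 2024; the standard-time date in Mirund Isles, January 25, 2024, is inside that window, so Mirund Isles is at UTC+06:30.
21:15 UTC + 6h30m = 03:45 Mirund Isles (rolling into the next day, 25 January 2024).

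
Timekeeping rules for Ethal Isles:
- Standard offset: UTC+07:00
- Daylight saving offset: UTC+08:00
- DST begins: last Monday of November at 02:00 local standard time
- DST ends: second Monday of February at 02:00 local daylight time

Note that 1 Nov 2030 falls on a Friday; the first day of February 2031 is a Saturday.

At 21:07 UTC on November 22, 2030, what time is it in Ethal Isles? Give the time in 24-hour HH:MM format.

04:07

1 November 2030 is a Friday, so Mondays fall on 4, 11, 18, 25; the last is November 25.
1 February 2031 is a Saturday, so the first Monday is February 3 and the second is February 10.
At the standard offset (UTC+07:00), 21:07 UTC + 7h = 04:07 Ethal Isles standard time (rolling into the next day, 23 November 2030).
The standard-time date in Ethal Isles, November 23, 2030, is outside the daylight-saving period (25 November 2030 – 10 February 2031), so Ethal Isles is on standard time, UTC+07:00.
21:07 UTC + 7h = 04:07 local (rolling into the next day, 23 November 2030).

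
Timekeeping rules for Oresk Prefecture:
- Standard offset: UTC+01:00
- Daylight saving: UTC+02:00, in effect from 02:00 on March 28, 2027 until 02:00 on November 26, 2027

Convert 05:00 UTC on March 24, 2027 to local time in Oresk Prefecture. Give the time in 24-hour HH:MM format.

06:00

At the standard offset (UTC+01:00), 05:00 UTC + 1h = 06:00 Oresk Prefecture standard time.
The standard-time date in Oresk Prefecture, March 24, 2027, does not fall between 28 March and 26 November, so daylight saving is not in effect and Oresk Prefecture is at UTC+01:00.
05:00 UTC + 1h = 06:00 local.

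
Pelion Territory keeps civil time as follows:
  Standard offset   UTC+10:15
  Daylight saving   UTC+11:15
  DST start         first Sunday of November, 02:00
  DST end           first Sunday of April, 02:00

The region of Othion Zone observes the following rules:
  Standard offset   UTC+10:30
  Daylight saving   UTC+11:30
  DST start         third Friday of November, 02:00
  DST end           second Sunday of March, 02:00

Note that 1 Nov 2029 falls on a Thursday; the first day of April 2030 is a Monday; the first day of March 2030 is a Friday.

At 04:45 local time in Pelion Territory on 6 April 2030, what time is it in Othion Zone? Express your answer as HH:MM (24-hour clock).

1 November 2029 is a Thursday, so the first Sunday is November 4.
1 April 2030 is a Monday, so the first Sunday is April 7.
6 April 2030 falls between 4 November 2029 and 7 April 2030, so daylight saving is in effect and Pelion Territory is at UTC+11:15.
04:45 Pelion Territory − 11h15m = 17:30 UTC (rolling into the previous day, 5 April 2030).
1 November 2029 is a Thursday, so the first Friday is November 2 and the third is November 16.
1 March 2030 is a Friday, so the first Sunday is March 3 and the second is March 10.
At the standard offset (UTC+10:30), 17:30 UTC + 10h30m = 04:00 Othion Zone standard time (rolling into the next day, 6 April 2030).
The standard-time date in Othion Zone, 6 April 2030, is outside the daylight-saving period (16 November 2029 – 10 March 2030), so Othion Zone is on standard time, UTC+10:30.
17:30 UTC + 10h30m = 04:00 Othion Zone (rolling into the next day, 6 April 2030).

04:00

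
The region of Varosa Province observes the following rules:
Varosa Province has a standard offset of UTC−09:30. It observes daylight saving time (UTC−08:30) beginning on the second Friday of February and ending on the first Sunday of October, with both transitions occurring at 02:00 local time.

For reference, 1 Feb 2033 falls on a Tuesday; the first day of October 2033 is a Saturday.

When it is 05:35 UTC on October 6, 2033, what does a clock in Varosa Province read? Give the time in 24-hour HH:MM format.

1 February 2033 is a Tuesday, so the first Friday is February 4 and the second is February 11.
1 October 2033 is a Saturday, so the first Sunday is October 2.
At the standard offset (UTC−09:30), 05:35 UTC − 9h30m = 20:05 Varosa Province standard time (rolling into the previous day, 5 October 2033).
Daylight saving runs 11 February – 2 October; the standard-time date in Varosa Province, October 5, 2033, is outside that window, so Varosa Province is on standard time at UTC−09:30.
05:35 UTC − 9h30m = 20:05 local (rolling into the previous day, 5 October 2033).

20:05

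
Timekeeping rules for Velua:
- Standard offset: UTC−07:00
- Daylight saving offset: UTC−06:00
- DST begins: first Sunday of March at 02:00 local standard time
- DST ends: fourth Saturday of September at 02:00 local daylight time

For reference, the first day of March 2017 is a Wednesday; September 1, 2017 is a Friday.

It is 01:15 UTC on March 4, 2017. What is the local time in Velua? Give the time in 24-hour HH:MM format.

18:15

1 March 2017 is a Wednesday, so the first Sunday is March 5.
1 September 2017 is a Friday, so the first Saturday is September 2 and the fourth is September 23.
At the standard offset (UTC−07:00), 01:15 UTC − 7h = 18:15 Velua standard time (rolling into the previous day, 3 March 2017).
Daylight saving runs 5 March – 23 September; the standard-time date in Velua, March 3, 2017, is outside that window, so Velua is on standard time at UTC−07:00.
01:15 UTC − 7h = 18:15 local (rolling into the previous day, 3 March 2017).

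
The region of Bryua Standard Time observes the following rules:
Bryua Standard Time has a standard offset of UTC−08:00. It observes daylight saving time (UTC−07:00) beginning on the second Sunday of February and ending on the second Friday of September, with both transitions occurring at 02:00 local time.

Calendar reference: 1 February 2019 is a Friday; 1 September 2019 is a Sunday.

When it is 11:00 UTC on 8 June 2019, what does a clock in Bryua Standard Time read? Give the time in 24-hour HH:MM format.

04:00

1 February 2019 is a Friday, so the first Sunday is February 3 and the second is February 10.
1 September 2019 is a Sunday, so the first Friday is September 6 and the second is September 13.
At the standard offset (UTC−08:00), 11:00 UTC − 8h = 03:00 Bryua Standard Time standard time.
The standard-time date in Bryua Standard Time, 8 June 2019, lies within the daylight-saving period (10 February – 13 September), so Bryua Standard Time is on daylight time, UTC−07:00.
11:00 UTC − 7h = 04:00 local.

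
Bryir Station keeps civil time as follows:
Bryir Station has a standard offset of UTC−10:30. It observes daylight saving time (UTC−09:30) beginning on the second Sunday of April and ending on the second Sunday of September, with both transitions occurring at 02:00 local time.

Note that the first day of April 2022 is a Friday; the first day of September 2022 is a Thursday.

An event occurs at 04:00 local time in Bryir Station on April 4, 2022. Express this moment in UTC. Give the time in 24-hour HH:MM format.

14:30

1 April 2022 is a Friday, so the first Sunday is April 3 and the second is April 10.
1 September 2022 is a Thursday, so the first Sunday is September 4 and the second is September 11.
April 4, 2022 is outside the daylight-saving period (10 April – 11 September), so Bryir Station is on standard time, UTC−10:30.
04:00 local + 10h30m = 14:30 UTC.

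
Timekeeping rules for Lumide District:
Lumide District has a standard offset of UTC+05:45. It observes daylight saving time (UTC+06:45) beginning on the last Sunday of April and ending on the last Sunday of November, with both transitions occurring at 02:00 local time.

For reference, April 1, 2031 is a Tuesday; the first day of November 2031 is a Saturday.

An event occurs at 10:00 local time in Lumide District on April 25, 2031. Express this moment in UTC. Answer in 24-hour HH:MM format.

1 April 2031 is a Tuesday, so Sundays fall on 6, 13, 20, 27; the last is April 27.
1 November 2031 is a Saturday, so Sundays fall on 2, 9, 16, 23, 30; the last is November 30.
April 25, 2031 does not fall between 27 April and 30 November, so daylight saving is not in effect and Lumide District is at UTC+05:45.
10:00 local − 5h45m = 04:15 UTC.

04:15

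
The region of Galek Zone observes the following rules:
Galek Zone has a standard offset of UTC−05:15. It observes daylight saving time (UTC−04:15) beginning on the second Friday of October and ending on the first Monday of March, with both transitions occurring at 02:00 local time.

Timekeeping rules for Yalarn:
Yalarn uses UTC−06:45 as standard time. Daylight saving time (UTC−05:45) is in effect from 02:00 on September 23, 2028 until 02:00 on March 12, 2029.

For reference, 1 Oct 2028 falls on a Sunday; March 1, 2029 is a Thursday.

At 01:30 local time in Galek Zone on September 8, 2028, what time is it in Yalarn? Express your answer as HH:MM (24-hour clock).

00:00

1 October 2028 is a Sunday, so the first Friday is October 6 and the second is October 13.
1 March 2029 is a Thursday, so the first Monday is March 5.
September 8, 2028 is outside the daylight-saving period (13 October 2028 – 5 March 2029), so Galek Zone is on standard time, UTC−05:15.
01:30 Galek Zone + 5h15m = 06:45 UTC.
At the standard offset (UTC−06:45), 06:45 UTC − 6h45m = 00:00 Yalarn standard time.
The standard-time date in Yalarn, September 8, 2028, does not fall between 23 September 2028 and 12 March 2029, so daylight saving is not in effect and Yalarn is at UTC−06:45.
06:45 UTC − 6h45m = 00:00 Yalarn.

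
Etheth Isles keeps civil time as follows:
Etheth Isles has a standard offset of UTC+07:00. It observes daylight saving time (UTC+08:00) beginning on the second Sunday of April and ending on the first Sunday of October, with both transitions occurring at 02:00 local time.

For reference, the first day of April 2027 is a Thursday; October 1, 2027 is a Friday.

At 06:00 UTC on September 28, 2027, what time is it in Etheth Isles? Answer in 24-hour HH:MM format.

14:00

1 April 2027 is a Thursday, so the first Sunday is April 4 and the second is April 11.
1 October 2027 is a Friday, so the first Sunday is October 3.
At the standard offset (UTC+07:00), 06:00 UTC + 7h = 13:00 Etheth Isles standard time.
The standard-time date in Etheth Isles, September 28, 2027, lies within the daylight-saving period (11 April – 3 October), so Etheth Isles is on daylight time, UTC+08:00.
06:00 UTC + 8h = 14:00 local.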